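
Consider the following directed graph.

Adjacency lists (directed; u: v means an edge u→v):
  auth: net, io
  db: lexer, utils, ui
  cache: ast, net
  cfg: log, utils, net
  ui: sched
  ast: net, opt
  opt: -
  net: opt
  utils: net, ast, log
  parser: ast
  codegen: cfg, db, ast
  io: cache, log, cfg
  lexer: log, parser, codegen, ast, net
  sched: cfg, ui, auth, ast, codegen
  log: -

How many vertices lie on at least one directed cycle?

A vertex is on a directed cycle iff it belongs to a strongly connected component of size ≥ 2 (or has a self-loop).
The vertices on cycles are {db, ui, lexer, sched, codegen} — 5 in total.

5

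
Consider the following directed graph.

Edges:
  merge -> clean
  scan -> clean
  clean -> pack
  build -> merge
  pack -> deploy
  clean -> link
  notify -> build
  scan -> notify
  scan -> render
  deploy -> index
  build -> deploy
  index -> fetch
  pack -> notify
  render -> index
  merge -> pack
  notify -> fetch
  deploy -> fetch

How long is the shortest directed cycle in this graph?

For each vertex v, BFS finds the shortest path from v back to v.
The shortest such closed walk is notify → build → merge → pack → notify, length 4.

4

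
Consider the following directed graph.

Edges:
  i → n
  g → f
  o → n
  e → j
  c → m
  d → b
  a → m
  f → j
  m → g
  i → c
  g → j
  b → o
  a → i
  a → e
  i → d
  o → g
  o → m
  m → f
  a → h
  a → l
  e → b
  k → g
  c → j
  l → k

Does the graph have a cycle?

DFS with white/gray/black marking, starting from h:
h gray
h black
j gray
j black
i gray
  d gray
    b gray
      o gray
        n gray
        n black
        g gray
          f gray
            f→j: j black — skip
          f black
          g→j: j black — skip
        g black
        m gray
          m→g: g black — skip
          m→f: f black — skip
        m black
      o black
    b black
  d black
  i→n: n black — skip
  c gray
    c→j: j black — skip
    c→m: m black — skip
  c black
i black
a gray
  a→i: i black — skip
  e gray
    e→b: b black — skip
    e→j: j black — skip
  e black
  a→m: m black — skip
  l gray
    k gray
      k→g: g black — skip
    k black
  l black
  a→h: h black — skip
a black
Every edge goes to a white or black vertex — no back edge, so the graph is acyclic.

No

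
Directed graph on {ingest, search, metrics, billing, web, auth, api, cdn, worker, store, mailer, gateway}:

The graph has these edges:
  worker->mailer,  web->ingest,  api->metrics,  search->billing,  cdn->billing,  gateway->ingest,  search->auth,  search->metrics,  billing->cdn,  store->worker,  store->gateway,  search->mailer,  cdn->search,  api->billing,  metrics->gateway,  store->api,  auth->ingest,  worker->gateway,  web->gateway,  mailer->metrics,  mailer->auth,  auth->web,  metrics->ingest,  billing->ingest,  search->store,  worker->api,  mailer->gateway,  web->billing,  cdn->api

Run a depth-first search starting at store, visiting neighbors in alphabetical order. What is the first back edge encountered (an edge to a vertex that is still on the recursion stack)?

DFS from store (visiting neighbors in alphabetical order); mark gray on enter, black on exit:
store gray
  api gray
    billing gray
      cdn gray
        cdn→api: api is gray → back edge
First back edge: cdn → api.

cdn→api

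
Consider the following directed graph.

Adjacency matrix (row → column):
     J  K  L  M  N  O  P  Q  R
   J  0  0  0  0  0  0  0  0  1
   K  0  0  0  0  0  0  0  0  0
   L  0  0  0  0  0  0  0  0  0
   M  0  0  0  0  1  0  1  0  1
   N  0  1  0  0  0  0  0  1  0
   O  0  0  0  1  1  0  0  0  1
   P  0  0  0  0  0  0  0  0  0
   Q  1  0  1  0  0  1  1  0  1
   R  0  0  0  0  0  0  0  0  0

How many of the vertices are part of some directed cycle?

A vertex is on a directed cycle iff it belongs to a strongly connected component of size ≥ 2 (or has a self-loop).
The vertices on cycles are {M, N, O, Q} — 4 in total.

4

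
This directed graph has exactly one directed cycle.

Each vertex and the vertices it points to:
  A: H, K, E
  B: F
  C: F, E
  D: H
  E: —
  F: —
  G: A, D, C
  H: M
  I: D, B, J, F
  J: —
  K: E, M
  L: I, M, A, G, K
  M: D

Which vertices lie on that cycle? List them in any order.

D, H, M

DFS with gray/black marking from D:
D gray
  H gray
    M gray
      M→D: D is gray → back edge
Back edge closes the cycle D → H → M → D; its vertices are {D, H, M}.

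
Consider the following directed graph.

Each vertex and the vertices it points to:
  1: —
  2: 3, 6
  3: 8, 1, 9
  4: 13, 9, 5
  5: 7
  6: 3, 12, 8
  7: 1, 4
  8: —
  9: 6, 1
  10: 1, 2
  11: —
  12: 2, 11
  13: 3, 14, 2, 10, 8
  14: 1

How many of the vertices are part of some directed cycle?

A vertex is on a directed cycle iff it belongs to a strongly connected component of size ≥ 2 (or has a self-loop).
The vertices on cycles are {2, 3, 4, 5, 6, 7, 9, 12} — 8 in total.

8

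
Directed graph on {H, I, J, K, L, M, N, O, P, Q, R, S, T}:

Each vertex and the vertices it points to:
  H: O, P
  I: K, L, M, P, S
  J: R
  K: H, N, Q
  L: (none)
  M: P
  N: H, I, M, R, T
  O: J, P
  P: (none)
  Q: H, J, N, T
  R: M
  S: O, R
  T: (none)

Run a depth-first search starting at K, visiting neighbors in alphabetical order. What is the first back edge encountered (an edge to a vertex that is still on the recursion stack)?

I→K

DFS from K (visiting neighbors in alphabetical order); mark gray on enter, black on exit:
K gray
  H gray
    O gray
      J gray
        R gray
          M gray
            P gray
            P black
          M black
        R black
      J black
      O→P: P black — skip
    O black
    H→P: P black — skip
  H black
  N gray
    N→H: H black — skip
    I gray
      I→K: K is gray → back edge
First back edge: I → K.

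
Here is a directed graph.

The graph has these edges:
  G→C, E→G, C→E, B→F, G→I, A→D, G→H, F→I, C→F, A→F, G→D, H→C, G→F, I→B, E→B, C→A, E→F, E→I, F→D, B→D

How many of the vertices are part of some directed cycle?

7

A vertex is on a directed cycle iff it belongs to a strongly connected component of size ≥ 2 (or has a self-loop).
The vertices on cycles are {B, C, E, F, G, H, I} — 7 in total.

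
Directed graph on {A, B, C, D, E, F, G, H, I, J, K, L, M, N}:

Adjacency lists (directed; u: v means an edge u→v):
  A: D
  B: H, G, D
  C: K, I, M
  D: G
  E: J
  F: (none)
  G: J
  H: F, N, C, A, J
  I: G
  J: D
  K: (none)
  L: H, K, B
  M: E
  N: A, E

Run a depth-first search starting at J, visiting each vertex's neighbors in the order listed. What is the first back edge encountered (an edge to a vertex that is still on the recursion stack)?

G->J

DFS from J (visiting each vertex's neighbors in the order listed); mark gray on enter, black on exit:
J gray
  D gray
    G gray
      G→J: J is gray → back edge
First back edge: G → J.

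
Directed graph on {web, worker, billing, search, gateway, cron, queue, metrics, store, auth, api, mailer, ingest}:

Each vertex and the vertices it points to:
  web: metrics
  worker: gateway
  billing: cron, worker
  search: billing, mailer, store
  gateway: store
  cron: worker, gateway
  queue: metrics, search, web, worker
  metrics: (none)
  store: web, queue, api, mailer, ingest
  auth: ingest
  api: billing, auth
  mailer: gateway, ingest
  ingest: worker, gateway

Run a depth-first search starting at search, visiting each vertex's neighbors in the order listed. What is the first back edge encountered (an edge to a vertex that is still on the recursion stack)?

DFS from search (visiting each vertex's neighbors in the order listed); mark gray on enter, black on exit:
search gray
  billing gray
    cron gray
      worker gray
        gateway gray
          store gray
            web gray
              metrics gray
              metrics black
            web black
            queue gray
              queue→metrics: metrics black — skip
              queue→search: search is gray → back edge
First back edge: queue → search.

queue->search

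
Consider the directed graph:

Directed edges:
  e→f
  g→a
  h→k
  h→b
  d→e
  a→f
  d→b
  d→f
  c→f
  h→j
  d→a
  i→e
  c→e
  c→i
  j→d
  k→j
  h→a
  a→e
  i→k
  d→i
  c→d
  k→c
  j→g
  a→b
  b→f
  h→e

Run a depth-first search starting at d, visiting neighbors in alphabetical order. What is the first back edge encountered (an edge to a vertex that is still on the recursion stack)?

c→d

DFS from d (visiting neighbors in alphabetical order); mark gray on enter, black on exit:
d gray
  a gray
    b gray
      f gray
      f black
    b black
    e gray
      e→f: f black — skip
    e black
    a→f: f black — skip
  a black
  d→b: b black — skip
  d→e: e black — skip
  d→f: f black — skip
  i gray
    i→e: e black — skip
    k gray
      c gray
        c→d: d is gray → back edge
First back edge: c → d.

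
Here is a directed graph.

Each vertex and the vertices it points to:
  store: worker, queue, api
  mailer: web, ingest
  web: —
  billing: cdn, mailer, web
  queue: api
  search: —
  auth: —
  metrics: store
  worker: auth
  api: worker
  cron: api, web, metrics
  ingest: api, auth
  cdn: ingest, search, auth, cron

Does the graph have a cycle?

No

DFS with white/gray/black marking, starting from api:
api gray
  worker gray
    auth gray
    auth black
  worker black
api black
store gray
  store→worker: worker black — skip
  queue gray
    queue→api: api black — skip
  queue black
  store→api: api black — skip
store black
mailer gray
  web gray
  web black
  ingest gray
    ingest→api: api black — skip
    ingest→auth: auth black — skip
  ingest black
mailer black
billing gray
  cdn gray
    cdn→ingest: ingest black — skip
    search gray
    search black
    cdn→auth: auth black — skip
    cron gray
      cron→api: api black — skip
      cron→web: web black — skip
      metrics gray
        metrics→store: store black — skip
      metrics black
    cron black
  cdn black
  billing→mailer: mailer black — skip
  billing→web: web black — skip
billing black
Every edge goes to a white or black vertex — no back edge, so the graph is acyclic.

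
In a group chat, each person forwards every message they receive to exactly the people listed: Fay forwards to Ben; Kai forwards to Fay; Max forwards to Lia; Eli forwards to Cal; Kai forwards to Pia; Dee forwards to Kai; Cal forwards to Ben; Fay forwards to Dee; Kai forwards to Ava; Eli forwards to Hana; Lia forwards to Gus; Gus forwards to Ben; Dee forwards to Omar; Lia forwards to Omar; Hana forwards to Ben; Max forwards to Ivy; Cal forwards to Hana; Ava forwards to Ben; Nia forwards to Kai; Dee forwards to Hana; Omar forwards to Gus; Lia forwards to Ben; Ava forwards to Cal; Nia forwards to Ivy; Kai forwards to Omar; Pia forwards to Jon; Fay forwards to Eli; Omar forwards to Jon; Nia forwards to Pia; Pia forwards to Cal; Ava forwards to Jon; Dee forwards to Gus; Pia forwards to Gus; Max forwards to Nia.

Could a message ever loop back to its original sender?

Yes

DFS with white/gray/black marking, starting from Ben:
Ben gray
Ben black
Max gray
  Lia gray
    Omar gray
      Gus gray
        Gus→Ben: Ben black — skip
      Gus black
      Jon gray
      Jon black
    Omar black
    Lia→Gus: Gus black — skip
    Lia→Ben: Ben black — skip
  Lia black
  Nia gray
    Kai gray
      Kai→Omar: Omar black — skip
      Ava gray
        Cal gray
          Cal→Ben: Ben black — skip
          Hana gray
            Hana→Ben: Ben black — skip
          Hana black
        Cal black
        Ava→Ben: Ben black — skip
        Ava→Jon: Jon black — skip
      Ava black
      Fay gray
        Fay→Ben: Ben black — skip
        Dee gray
          Dee→Gus: Gus black — skip
          Dee→Hana: Hana black — skip
          Dee→Omar: Omar black — skip
          Dee→Kai: Kai is gray → back edge
Back edge found, so a cycle exists: Kai → Fay → Dee → Kai.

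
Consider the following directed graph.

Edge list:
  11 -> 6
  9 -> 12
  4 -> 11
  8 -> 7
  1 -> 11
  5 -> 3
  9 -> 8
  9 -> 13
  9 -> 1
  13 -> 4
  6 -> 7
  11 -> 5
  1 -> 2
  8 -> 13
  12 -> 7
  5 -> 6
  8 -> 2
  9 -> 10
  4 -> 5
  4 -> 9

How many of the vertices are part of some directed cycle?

4

A vertex is on a directed cycle iff it belongs to a strongly connected component of size ≥ 2 (or has a self-loop).
The vertices on cycles are {4, 8, 9, 13} — 4 in total.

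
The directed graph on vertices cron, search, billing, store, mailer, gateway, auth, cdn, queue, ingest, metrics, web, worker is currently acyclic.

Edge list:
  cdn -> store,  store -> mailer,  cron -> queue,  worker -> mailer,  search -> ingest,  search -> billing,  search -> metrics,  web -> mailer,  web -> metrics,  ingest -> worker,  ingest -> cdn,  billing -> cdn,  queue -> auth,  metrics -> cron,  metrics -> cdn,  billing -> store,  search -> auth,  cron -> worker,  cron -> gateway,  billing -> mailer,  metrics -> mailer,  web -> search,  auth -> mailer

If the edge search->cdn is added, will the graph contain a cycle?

Adding search→cdn creates a cycle iff cdn can already reach search.
Explore from cdn: no path reaches search. The graph stays acyclic.

No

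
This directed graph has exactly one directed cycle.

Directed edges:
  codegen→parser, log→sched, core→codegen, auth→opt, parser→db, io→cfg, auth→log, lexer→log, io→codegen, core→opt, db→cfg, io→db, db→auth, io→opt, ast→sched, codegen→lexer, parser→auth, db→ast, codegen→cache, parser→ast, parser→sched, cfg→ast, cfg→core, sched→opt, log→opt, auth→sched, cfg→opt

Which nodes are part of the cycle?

DFS with gray/black marking from codegen:
codegen gray
  lexer gray
    log gray
      opt gray
      opt black
      sched gray
        sched→opt: opt black — skip
      sched black
    log black
  lexer black
  parser gray
    parser→sched: sched black — skip
    db gray
      ast gray
        ast→sched: sched black — skip
      ast black
      cfg gray
        core gray
          core→opt: opt black — skip
          core→codegen: codegen is gray → back edge
Back edge closes the cycle codegen → parser → db → cfg → core → codegen; its vertices are {db, cfg, core, parser, codegen}.

db, cfg, core, parser, codegen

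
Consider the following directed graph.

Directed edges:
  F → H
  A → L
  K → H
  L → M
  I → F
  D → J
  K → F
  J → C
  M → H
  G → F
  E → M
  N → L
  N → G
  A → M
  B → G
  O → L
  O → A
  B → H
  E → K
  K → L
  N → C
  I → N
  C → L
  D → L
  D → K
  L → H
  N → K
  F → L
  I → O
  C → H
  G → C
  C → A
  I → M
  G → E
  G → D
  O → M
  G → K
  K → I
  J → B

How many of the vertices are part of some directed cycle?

8

A vertex is on a directed cycle iff it belongs to a strongly connected component of size ≥ 2 (or has a self-loop).
The vertices on cycles are {B, D, E, G, I, J, K, N} — 8 in total.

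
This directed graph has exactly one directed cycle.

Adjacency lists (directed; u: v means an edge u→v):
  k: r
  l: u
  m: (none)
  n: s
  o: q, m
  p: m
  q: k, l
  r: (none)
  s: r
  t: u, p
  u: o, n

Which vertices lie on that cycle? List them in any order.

DFS with gray/black marking from u:
u gray
  o gray
    q gray
      k gray
        r gray
        r black
      k black
      l gray
        l→u: u is gray → back edge
Back edge closes the cycle u → o → q → l → u; its vertices are {l, o, q, u}.

l, o, q, u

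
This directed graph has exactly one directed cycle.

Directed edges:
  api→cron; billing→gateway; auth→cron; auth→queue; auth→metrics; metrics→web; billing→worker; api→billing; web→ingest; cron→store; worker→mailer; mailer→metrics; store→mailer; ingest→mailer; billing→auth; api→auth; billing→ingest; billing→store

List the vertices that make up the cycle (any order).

DFS with gray/black marking from metrics:
metrics gray
  web gray
    ingest gray
      mailer gray
        mailer→metrics: metrics is gray → back edge
Back edge closes the cycle metrics → web → ingest → mailer → metrics; its vertices are {web, ingest, mailer, metrics}.

web, ingest, mailer, metrics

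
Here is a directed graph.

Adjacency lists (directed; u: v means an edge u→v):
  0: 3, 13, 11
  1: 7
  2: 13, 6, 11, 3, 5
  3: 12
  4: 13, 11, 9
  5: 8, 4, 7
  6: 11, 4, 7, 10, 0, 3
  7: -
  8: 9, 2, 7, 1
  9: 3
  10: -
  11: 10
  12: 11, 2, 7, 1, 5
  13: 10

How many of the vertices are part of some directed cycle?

9

A vertex is on a directed cycle iff it belongs to a strongly connected component of size ≥ 2 (or has a self-loop).
The vertices on cycles are {0, 2, 3, 4, 5, 6, 8, 9, 12} — 9 in total.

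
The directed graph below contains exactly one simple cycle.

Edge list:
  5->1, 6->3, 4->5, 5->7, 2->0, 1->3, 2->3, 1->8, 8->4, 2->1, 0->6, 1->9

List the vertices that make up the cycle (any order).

DFS with gray/black marking from 1:
1 gray
  3 gray
  3 black
  9 gray
  9 black
  8 gray
    4 gray
      5 gray
        7 gray
        7 black
        5→1: 1 is gray → back edge
Back edge closes the cycle 1 → 8 → 4 → 5 → 1; its vertices are {1, 4, 5, 8}.

1, 4, 5, 8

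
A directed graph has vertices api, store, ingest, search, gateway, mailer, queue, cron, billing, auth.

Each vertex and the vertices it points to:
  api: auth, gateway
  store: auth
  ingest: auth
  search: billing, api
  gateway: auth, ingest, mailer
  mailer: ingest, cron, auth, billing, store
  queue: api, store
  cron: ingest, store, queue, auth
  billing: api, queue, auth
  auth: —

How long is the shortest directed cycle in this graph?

4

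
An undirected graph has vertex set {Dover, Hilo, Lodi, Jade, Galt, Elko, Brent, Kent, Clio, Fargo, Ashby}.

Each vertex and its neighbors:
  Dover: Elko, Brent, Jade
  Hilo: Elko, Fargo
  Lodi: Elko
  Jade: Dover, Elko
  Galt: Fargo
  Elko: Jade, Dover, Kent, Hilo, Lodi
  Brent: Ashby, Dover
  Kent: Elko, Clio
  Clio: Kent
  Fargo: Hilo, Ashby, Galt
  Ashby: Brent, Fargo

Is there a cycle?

Yes

DFS, tracking each vertex's parent; an edge to a visited non-parent vertex closes a cycle.
Start from Clio:
visit Clio (parent –)
  visit Kent (parent Clio)
    visit Elko (parent Kent)
      visit Jade (parent Elko)
        visit Dover (parent Jade)
          Dover–Elko: Elko visited and ≠ parent → cycle
Cycle: Elko – Jade – Dover – Elko.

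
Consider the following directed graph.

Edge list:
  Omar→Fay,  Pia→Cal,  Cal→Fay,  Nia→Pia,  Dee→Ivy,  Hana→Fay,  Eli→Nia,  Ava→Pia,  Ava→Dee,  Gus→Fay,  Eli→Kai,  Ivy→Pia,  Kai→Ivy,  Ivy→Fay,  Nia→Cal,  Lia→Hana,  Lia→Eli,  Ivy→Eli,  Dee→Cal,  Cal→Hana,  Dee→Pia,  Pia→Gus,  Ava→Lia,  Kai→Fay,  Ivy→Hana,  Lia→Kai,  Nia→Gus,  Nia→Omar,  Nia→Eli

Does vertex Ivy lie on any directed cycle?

Yes

Ivy is on a cycle iff Ivy can reach itself via ≥1 edge.
Ivy → Eli → Kai → Ivy — yes.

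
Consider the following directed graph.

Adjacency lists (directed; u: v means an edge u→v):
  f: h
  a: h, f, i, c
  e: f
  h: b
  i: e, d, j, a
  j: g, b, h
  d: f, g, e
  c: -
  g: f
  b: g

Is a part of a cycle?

Yes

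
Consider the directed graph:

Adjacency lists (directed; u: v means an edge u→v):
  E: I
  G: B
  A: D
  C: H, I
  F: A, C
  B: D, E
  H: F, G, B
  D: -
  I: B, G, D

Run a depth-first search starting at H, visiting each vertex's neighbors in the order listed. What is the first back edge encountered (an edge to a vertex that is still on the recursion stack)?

DFS from H (visiting each vertex's neighbors in the order listed); mark gray on enter, black on exit:
H gray
  F gray
    A gray
      D gray
      D black
    A black
    C gray
      C→H: H is gray → back edge
First back edge: C → H.

C→H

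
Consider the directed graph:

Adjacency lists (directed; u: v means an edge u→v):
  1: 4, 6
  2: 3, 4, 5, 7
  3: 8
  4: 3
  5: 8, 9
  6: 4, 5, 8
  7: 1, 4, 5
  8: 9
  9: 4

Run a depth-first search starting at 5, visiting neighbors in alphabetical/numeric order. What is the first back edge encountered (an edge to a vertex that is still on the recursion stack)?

3->8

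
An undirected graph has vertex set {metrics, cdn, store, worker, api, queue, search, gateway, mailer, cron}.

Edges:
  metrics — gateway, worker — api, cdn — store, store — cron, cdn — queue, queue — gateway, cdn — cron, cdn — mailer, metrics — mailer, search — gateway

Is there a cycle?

Yes

DFS, tracking each vertex's parent; an edge to a visited non-parent vertex closes a cycle.
Start from cdn:
visit cdn (parent –)
  visit store (parent cdn)
    visit cron (parent store)
      cron–store: parent, skip
      cron–cdn: cdn visited and ≠ parent → cycle
Cycle: cdn – store – cron – cdn.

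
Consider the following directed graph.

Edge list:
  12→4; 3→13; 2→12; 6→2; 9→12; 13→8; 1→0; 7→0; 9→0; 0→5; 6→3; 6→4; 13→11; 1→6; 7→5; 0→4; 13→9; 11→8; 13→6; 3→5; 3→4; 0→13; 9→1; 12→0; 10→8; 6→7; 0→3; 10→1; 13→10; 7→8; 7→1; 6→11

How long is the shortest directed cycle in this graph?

3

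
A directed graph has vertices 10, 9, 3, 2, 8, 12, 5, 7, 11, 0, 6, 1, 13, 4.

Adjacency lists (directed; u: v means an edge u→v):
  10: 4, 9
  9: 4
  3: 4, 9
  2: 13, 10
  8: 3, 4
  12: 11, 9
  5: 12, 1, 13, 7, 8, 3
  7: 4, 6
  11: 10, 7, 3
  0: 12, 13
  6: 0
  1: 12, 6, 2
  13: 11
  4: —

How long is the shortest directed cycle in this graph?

5

For each vertex v, BFS finds the shortest path from v back to v.
The shortest such closed walk is 6 → 0 → 13 → 11 → 7 → 6, length 5.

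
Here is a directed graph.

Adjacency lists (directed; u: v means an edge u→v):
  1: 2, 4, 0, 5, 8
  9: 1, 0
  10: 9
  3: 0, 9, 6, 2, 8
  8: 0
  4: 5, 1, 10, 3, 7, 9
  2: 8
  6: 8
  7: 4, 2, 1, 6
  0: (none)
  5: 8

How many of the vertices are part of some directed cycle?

A vertex is on a directed cycle iff it belongs to a strongly connected component of size ≥ 2 (or has a self-loop).
The vertices on cycles are {1, 3, 4, 7, 9, 10} — 6 in total.

6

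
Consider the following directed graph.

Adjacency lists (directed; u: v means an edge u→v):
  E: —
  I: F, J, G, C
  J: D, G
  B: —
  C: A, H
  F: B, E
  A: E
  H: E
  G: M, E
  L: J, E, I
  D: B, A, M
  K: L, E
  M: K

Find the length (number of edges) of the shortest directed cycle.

5

For each vertex v, BFS finds the shortest path from v back to v.
The shortest such closed walk is L → I → G → M → K → L, length 5.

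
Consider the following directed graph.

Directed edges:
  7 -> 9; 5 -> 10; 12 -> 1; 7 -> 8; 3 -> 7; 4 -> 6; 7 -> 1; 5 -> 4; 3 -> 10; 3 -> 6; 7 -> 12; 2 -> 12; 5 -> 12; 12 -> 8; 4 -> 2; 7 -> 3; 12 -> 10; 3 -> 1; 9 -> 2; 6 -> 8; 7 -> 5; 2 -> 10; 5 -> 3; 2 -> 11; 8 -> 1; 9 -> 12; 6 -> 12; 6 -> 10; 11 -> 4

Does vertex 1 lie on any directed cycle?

1 lies on a cycle iff there is a path from 1 back to itself.
Exploring from 1, it never reaches itself; equivalently, its strongly connected component is a singleton.

No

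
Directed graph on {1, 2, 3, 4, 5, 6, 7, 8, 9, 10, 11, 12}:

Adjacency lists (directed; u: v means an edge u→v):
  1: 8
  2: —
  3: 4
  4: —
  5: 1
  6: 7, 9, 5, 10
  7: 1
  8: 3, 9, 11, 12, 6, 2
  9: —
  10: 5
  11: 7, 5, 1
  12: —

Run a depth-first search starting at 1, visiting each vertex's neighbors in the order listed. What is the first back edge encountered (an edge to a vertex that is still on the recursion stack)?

7→1

DFS from 1 (visiting each vertex's neighbors in the order listed); mark gray on enter, black on exit:
1 gray
  8 gray
    3 gray
      4 gray
      4 black
    3 black
    9 gray
    9 black
    11 gray
      7 gray
        7→1: 1 is gray → back edge
First back edge: 7 → 1.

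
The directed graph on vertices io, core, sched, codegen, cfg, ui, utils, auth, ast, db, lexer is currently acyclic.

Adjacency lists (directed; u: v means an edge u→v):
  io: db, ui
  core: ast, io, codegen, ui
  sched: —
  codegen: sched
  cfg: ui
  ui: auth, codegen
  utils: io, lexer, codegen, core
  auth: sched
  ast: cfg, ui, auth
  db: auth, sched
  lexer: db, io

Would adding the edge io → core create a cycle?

Yes

Adding io→core creates a cycle iff core can already reach io.
Path from core: core → io.
So core → … → io → core is a cycle.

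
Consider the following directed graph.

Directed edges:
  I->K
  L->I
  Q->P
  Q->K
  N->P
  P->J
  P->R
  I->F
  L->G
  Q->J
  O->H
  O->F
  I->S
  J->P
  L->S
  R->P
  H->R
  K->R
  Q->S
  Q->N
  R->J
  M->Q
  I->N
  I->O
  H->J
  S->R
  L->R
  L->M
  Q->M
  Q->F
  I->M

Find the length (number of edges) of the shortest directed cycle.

2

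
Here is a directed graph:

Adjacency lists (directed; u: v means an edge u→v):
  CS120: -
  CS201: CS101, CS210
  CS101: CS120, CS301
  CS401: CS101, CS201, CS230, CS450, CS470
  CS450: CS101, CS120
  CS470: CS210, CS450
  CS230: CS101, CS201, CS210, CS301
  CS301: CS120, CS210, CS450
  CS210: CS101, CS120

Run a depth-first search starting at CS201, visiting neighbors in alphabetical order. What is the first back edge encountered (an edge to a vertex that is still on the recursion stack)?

CS210->CS101

DFS from CS201 (visiting neighbors in alphabetical order); mark gray on enter, black on exit:
CS201 gray
  CS101 gray
    CS120 gray
    CS120 black
    CS301 gray
      CS301→CS120: CS120 black — skip
      CS210 gray
        CS210→CS101: CS101 is gray → back edge
First back edge: CS210 → CS101.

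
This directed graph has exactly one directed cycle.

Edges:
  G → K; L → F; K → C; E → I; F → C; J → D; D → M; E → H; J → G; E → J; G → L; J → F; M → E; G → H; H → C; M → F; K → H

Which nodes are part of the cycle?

D, E, J, M

DFS with gray/black marking from M:
M gray
  F gray
    C gray
    C black
  F black
  E gray
    H gray
      H→C: C black — skip
    H black
    I gray
    I black
    J gray
      J→F: F black — skip
      D gray
        D→M: M is gray → back edge
Back edge closes the cycle M → E → J → D → M; its vertices are {D, E, J, M}.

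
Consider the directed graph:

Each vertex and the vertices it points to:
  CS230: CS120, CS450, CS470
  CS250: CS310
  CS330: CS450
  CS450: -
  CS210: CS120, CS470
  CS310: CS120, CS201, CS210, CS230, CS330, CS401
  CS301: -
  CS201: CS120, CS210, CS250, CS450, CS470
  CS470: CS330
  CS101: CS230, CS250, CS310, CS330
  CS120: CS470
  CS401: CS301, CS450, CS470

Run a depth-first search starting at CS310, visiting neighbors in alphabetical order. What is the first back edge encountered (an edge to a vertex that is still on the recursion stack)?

CS250->CS310

DFS from CS310 (visiting neighbors in alphabetical order); mark gray on enter, black on exit:
CS310 gray
  CS120 gray
    CS470 gray
      CS330 gray
        CS450 gray
        CS450 black
      CS330 black
    CS470 black
  CS120 black
  CS201 gray
    CS201→CS120: CS120 black — skip
    CS210 gray
      CS210→CS120: CS120 black — skip
      CS210→CS470: CS470 black — skip
    CS210 black
    CS250 gray
      CS250→CS310: CS310 is gray → back edge
First back edge: CS250 → CS310.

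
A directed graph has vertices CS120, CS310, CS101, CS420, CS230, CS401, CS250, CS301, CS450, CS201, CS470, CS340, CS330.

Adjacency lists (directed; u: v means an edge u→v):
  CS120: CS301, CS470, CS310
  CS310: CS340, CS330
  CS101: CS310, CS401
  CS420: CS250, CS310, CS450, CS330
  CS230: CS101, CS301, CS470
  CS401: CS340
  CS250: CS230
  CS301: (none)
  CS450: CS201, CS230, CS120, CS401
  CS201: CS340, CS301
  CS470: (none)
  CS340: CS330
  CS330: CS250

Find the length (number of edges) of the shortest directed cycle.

5

For each vertex v, BFS finds the shortest path from v back to v.
The shortest such closed walk is CS230 → CS101 → CS310 → CS330 → CS250 → CS230, length 5.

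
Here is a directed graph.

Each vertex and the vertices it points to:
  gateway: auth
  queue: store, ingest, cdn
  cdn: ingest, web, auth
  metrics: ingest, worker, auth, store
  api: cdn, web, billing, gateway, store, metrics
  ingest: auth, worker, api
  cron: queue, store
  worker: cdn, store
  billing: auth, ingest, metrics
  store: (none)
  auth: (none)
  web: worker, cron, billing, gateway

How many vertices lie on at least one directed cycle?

9

A vertex is on a directed cycle iff it belongs to a strongly connected component of size ≥ 2 (or has a self-loop).
The vertices on cycles are {api, cdn, web, cron, queue, ingest, worker, billing, metrics} — 9 in total.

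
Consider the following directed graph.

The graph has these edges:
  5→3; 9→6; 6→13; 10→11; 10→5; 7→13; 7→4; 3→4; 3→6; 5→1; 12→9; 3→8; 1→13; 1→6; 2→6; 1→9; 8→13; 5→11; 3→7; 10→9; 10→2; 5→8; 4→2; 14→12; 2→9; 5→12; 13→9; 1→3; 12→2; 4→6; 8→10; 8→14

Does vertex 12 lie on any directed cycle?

12 lies on a cycle iff there is a path from 12 back to itself.
Exploring from 12, it never reaches itself; equivalently, its strongly connected component is a singleton.

No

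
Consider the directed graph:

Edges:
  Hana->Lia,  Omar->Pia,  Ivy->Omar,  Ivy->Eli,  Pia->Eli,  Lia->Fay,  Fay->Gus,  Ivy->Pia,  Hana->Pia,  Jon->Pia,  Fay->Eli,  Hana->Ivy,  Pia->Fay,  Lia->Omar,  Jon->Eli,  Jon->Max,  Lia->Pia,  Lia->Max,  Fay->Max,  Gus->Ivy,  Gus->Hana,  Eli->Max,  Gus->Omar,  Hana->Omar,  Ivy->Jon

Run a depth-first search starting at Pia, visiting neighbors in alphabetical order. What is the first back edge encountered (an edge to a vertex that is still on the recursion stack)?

DFS from Pia (visiting neighbors in alphabetical order); mark gray on enter, black on exit:
Pia gray
  Eli gray
    Max gray
    Max black
  Eli black
  Fay gray
    Fay→Eli: Eli black — skip
    Gus gray
      Hana gray
        Ivy gray
          Ivy→Eli: Eli black — skip
          Jon gray
            Jon→Eli: Eli black — skip
            Jon→Max: Max black — skip
            Jon→Pia: Pia is gray → back edge
First back edge: Jon → Pia.

Jon→Pia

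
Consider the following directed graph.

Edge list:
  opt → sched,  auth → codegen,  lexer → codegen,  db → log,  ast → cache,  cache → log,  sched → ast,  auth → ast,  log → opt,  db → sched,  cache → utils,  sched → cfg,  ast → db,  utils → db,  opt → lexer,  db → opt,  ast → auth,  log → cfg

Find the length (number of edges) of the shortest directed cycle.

For each vertex v, BFS finds the shortest path from v back to v.
The shortest such closed walk is ast → auth → ast, length 2.

2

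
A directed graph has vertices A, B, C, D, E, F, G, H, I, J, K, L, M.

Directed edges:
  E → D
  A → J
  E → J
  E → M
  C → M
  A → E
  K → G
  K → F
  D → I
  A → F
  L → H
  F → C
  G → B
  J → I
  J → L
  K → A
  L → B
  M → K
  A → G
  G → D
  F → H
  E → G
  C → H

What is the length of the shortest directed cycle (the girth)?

4

For each vertex v, BFS finds the shortest path from v back to v.
The shortest such closed walk is A → E → M → K → A, length 4.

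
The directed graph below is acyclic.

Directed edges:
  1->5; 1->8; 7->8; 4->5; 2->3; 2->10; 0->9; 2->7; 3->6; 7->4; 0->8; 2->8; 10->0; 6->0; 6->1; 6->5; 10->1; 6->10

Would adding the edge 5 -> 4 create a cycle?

Adding 5→4 creates a cycle iff 4 can already reach 5.
Path from 4: 4 → 5.
So 4 → … → 5 → 4 is a cycle.

Yes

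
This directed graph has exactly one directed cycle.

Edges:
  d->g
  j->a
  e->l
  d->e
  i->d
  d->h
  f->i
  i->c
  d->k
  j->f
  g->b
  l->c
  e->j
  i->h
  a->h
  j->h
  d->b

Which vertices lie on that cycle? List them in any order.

DFS with gray/black marking from d:
d gray
  b gray
  b black
  h gray
  h black
  k gray
  k black
  e gray
    l gray
      c gray
      c black
    l black
    j gray
      f gray
        i gray
          i→h: h black — skip
          i→c: c black — skip
          i→d: d is gray → back edge
Back edge closes the cycle d → e → j → f → i → d; its vertices are {d, e, f, i, j}.

d, e, f, i, j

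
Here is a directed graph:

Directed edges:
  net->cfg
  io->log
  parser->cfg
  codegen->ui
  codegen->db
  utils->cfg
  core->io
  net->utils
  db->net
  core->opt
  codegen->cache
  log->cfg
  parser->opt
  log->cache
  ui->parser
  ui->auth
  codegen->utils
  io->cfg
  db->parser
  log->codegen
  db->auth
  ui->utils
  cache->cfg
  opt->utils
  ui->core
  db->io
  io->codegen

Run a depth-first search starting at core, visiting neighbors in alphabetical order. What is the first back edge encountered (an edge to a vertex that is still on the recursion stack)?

DFS from core (visiting neighbors in alphabetical order); mark gray on enter, black on exit:
core gray
  io gray
    cfg gray
    cfg black
    codegen gray
      cache gray
        cache→cfg: cfg black — skip
      cache black
      db gray
        auth gray
        auth black
        db→io: io is gray → back edge
First back edge: db → io.

db→io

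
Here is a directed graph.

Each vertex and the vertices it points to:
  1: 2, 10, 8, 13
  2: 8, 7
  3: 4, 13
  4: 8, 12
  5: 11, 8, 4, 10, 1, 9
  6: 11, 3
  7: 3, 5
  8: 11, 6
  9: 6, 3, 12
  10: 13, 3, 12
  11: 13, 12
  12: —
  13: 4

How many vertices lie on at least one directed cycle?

10

A vertex is on a directed cycle iff it belongs to a strongly connected component of size ≥ 2 (or has a self-loop).
The vertices on cycles are {1, 2, 3, 4, 5, 6, 7, 8, 11, 13} — 10 in total.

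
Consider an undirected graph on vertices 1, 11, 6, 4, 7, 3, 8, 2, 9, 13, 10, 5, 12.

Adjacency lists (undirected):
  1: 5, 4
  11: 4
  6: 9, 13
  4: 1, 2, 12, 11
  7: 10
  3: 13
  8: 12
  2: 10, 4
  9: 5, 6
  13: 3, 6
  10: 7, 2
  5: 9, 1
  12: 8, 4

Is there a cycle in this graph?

No

DFS, tracking each vertex's parent; an edge to a visited non-parent vertex closes a cycle.
Start from 4:
visit 4 (parent –)
  visit 1 (parent 4)
    visit 5 (parent 1)
      visit 9 (parent 5)
        9–5: parent, skip
        visit 6 (parent 9)
          6–9: parent, skip
          visit 13 (parent 6)
            visit 3 (parent 13)
              3–13: parent, skip
            13–6: parent, skip
      5–1: parent, skip
    1–4: parent, skip
  visit 2 (parent 4)
    visit 10 (parent 2)
      visit 7 (parent 10)
        7–10: parent, skip
      10–2: parent, skip
    2–4: parent, skip
  visit 12 (parent 4)
    visit 8 (parent 12)
      8–12: parent, skip
    12–4: parent, skip
  visit 11 (parent 4)
    11–4: parent, skip
No non-parent visited neighbor found — the graph is a forest.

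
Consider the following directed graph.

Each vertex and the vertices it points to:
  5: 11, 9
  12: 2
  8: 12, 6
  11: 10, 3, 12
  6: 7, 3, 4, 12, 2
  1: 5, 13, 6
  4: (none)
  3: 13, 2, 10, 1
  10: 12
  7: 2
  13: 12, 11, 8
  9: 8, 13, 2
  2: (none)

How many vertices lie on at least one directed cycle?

A vertex is on a directed cycle iff it belongs to a strongly connected component of size ≥ 2 (or has a self-loop).
The vertices on cycles are {1, 3, 5, 6, 8, 9, 11, 13} — 8 in total.

8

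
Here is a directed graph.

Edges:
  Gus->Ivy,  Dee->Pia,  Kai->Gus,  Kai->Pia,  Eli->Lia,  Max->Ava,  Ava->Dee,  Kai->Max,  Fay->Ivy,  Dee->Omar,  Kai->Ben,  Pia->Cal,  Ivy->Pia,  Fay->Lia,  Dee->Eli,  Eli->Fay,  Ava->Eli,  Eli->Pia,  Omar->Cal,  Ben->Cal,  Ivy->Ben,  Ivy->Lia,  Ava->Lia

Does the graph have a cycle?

No

DFS with white/gray/black marking, starting from Max:
Max gray
  Ava gray
    Eli gray
      Lia gray
      Lia black
      Pia gray
        Cal gray
        Cal black
      Pia black
      Fay gray
        Ivy gray
          Ben gray
            Ben→Cal: Cal black — skip
          Ben black
          Ivy→Lia: Lia black — skip
          Ivy→Pia: Pia black — skip
        Ivy black
        Fay→Lia: Lia black — skip
      Fay black
    Eli black
    Dee gray
      Dee→Eli: Eli black — skip
      Dee→Pia: Pia black — skip
      Omar gray
        Omar→Cal: Cal black — skip
      Omar black
    Dee black
    Ava→Lia: Lia black — skip
  Ava black
Max black
Gus gray
  Gus→Ivy: Ivy black — skip
Gus black
Kai gray
  Kai→Gus: Gus black — skip
  Kai→Ben: Ben black — skip
  Kai→Pia: Pia black — skip
  Kai→Max: Max black — skip
Kai black
Every edge goes to a white or black vertex — no back edge, so the graph is acyclic.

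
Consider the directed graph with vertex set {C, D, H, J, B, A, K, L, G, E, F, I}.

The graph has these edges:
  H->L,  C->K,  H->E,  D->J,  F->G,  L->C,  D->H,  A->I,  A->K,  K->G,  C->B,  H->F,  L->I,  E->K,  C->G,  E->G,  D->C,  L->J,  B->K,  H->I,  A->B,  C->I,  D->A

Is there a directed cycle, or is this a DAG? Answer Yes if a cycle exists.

DFS with white/gray/black marking, starting from F:
F gray
  G gray
  G black
F black
C gray
  B gray
    K gray
      K→G: G black — skip
    K black
  B black
  I gray
  I black
  C→K: K black — skip
  C→G: G black — skip
C black
D gray
  A gray
    A→I: I black — skip
    A→B: B black — skip
    A→K: K black — skip
  A black
  H gray
    E gray
      E→K: K black — skip
      E→G: G black — skip
    E black
    L gray
      L→I: I black — skip
      L→C: C black — skip
      J gray
      J black
    L black
    H→F: F black — skip
    H→I: I black — skip
  H black
  D→C: C black — skip
  D→J: J black — skip
D black
Every edge goes to a white or black vertex — no back edge, so the graph is acyclic.

No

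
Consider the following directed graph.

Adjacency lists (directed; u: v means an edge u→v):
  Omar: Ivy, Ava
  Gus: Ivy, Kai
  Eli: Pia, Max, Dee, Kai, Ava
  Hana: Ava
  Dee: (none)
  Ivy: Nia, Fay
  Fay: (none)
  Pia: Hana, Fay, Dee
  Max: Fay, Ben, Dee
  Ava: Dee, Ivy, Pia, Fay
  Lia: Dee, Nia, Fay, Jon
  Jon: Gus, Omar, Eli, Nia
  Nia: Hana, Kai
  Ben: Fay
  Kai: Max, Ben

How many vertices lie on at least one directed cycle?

5

A vertex is on a directed cycle iff it belongs to a strongly connected component of size ≥ 2 (or has a self-loop).
The vertices on cycles are {Ava, Ivy, Nia, Pia, Hana} — 5 in total.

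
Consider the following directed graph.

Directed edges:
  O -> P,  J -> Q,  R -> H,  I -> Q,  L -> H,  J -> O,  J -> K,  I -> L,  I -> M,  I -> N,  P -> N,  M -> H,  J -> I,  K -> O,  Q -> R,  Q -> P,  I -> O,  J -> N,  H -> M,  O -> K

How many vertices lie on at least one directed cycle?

A vertex is on a directed cycle iff it belongs to a strongly connected component of size ≥ 2 (or has a self-loop).
The vertices on cycles are {H, K, M, O} — 4 in total.

4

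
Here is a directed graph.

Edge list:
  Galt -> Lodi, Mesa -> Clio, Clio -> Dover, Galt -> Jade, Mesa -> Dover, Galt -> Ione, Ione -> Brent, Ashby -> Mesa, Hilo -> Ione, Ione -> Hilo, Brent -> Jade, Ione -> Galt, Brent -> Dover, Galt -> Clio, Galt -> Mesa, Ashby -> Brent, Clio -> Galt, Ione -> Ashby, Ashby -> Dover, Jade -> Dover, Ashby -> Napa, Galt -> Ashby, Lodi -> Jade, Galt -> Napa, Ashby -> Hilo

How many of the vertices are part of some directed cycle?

A vertex is on a directed cycle iff it belongs to a strongly connected component of size ≥ 2 (or has a self-loop).
The vertices on cycles are {Clio, Galt, Hilo, Ione, Mesa, Ashby} — 6 in total.

6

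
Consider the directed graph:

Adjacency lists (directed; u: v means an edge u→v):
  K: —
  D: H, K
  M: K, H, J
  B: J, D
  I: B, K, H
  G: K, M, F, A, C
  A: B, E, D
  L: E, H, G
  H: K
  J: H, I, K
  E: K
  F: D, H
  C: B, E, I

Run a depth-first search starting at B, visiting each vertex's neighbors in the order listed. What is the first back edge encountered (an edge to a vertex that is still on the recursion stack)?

I->B

DFS from B (visiting each vertex's neighbors in the order listed); mark gray on enter, black on exit:
B gray
  J gray
    H gray
      K gray
      K black
    H black
    I gray
      I→B: B is gray → back edge
First back edge: I → B.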